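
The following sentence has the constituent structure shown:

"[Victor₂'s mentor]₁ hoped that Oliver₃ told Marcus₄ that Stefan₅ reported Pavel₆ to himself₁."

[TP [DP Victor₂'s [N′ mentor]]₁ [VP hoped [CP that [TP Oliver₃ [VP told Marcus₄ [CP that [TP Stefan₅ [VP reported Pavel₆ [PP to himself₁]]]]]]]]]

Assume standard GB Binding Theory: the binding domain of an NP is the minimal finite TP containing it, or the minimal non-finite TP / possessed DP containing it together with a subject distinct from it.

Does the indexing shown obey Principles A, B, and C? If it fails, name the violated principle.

Principle A

The two coindexed NPs are *[Victor₂'s mentor]₁* and *himself₁*.
*himself₁* is an anaphor. Principle A requires it to be bound within its binding domain — the embedded TP, whose subject is Stefan₅.
Within that domain it is c-commanded by *Stefan₅*, *Pavel₆*, none of which share its index.
*[Victor₂'s mentor]₁* does c-command the anaphor, but from outside its binding domain.
The anaphor is unbound in its domain → Principle A violation.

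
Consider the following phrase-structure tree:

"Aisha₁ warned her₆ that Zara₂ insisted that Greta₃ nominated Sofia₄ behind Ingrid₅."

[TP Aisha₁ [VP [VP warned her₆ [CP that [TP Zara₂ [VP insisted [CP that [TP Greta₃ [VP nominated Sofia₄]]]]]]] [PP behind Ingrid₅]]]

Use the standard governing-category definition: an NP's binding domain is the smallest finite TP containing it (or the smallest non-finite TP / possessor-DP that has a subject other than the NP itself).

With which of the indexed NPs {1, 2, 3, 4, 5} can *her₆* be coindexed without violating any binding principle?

*her* is a pronoun, so Principle B applies: it must be free in its binding domain.
Binding domain of *her₆*: the matrix TP, whose subject is Aisha₁.
*Aisha₁* c-commands the pronoun within its binding domain → coindexation would violate Principle B.
*Zara₂*: the pronoun c-commands this R-expression → coindexation would violate Principle C on *Zara₂*.
*Greta₃*: the pronoun c-commands this R-expression → coindexation would violate Principle C on *Greta₃*.
*Sofia₄*: the pronoun c-commands this R-expression → coindexation would violate Principle C on *Sofia₄*.
*Ingrid₅* and the pronoun do not c-command one another → neither Principle B nor Principle C is at stake; coindexation permitted.

{5}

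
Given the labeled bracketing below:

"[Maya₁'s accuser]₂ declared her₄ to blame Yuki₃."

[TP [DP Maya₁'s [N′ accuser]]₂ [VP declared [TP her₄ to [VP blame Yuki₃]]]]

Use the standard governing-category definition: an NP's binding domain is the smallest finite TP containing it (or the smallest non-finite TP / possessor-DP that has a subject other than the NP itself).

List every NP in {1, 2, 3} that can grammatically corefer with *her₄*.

*her* is a pronoun, so Principle B applies: it must be free in its binding domain.
Binding domain of *her₄*: the matrix TP, whose subject is [Maya₁'s accuser]₂.
*Maya₁* and the pronoun do not c-command one another → neither Principle B nor Principle C is at stake; coindexation permitted.
*[Maya₁'s accuser]₂* c-commands the pronoun within its binding domain → coindexation would violate Principle B.
*Yuki₃*: the pronoun c-commands this R-expression → coindexation would violate Principle C on *Yuki₃*.

{1}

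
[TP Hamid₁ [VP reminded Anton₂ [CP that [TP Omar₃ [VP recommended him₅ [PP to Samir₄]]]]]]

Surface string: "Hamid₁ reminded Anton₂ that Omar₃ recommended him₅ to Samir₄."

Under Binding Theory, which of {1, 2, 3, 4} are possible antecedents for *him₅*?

*him* is a pronoun, so Principle B applies: it must be free in its binding domain.
Binding domain of *him₅*: the embedded TP, whose subject is Omar₃.
*Hamid₁* c-commands the pronoun but from outside its binding domain, and is not c-commanded by it → coindexation permitted.
*Anton₂* c-commands the pronoun but from outside its binding domain, and is not c-commanded by it → coindexation permitted.
*Omar₃* c-commands the pronoun within its binding domain → coindexation would violate Principle B.
*Samir₄*: the pronoun c-commands this R-expression → coindexation would violate Principle C on *Samir₄*.

{1, 2}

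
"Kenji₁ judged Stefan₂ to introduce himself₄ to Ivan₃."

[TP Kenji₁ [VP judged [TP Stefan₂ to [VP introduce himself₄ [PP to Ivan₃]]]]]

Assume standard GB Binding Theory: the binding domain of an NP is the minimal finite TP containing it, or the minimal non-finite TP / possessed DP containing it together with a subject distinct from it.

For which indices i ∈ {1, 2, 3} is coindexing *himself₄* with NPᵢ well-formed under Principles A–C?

{2}

*himself* is an anaphor, so Principle A applies: it must be bound in its binding domain.
Binding domain of *himself₄*: the embedded TP, whose subject is Stefan₂.
*Kenji₁* c-commands the anaphor but is outside its binding domain → cannot satisfy Principle A.
*Stefan₂* c-commands the anaphor within its binding domain → licit binder.
*Ivan₃* does not c-command the anaphor → cannot bind it.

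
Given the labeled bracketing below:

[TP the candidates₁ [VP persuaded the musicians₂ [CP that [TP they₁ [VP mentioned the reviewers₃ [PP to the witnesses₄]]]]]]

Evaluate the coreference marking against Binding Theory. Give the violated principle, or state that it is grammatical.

grammatical

The two coindexed NPs are *the candidates₁* and *they₁*.
*they₁* is a pronoun; nothing c-commands it within its binding domain (the embedded TP.), so Principle B holds trivially.
*the candidates₁* is an R-expression; *they₁* does not c-command it, and no other NP shares its index, so Principle C is satisfied.
All principles are respected.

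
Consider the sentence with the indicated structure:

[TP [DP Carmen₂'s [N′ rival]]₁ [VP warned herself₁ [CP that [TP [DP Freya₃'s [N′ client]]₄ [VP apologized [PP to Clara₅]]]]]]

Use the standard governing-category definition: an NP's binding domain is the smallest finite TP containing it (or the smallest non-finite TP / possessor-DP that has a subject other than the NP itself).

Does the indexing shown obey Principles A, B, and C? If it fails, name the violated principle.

The two coindexed NPs are *[Carmen₂'s rival]₁* and *herself₁*.
*herself₁* is an anaphor; its binding domain is the matrix TP, whose subject is [Carmen₂'s rival]₁. *[Carmen₂'s rival]₁* c-commands it within that domain and shares its index, so Principle A is satisfied.
*[Carmen₂'s rival]₁* is an R-expression; *herself₁* does not c-command it, and no other NP shares its index, so Principle C is satisfied.
All principles are respected.

grammatical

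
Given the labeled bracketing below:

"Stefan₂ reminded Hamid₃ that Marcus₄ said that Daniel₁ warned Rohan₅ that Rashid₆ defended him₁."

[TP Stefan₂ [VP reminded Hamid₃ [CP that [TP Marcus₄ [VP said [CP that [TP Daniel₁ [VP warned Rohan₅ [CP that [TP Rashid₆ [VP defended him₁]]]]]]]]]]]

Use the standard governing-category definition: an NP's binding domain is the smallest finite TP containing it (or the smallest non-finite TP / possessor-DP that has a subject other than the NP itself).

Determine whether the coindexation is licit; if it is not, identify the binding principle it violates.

grammatical

The two coindexed NPs are *Daniel₁* and *him₁*.
*him₁* is a pronoun; its binding domain is the embedded TP, whose subject is Rashid₆. Within that domain it is c-commanded only by *Rashid₆*, which carries a different index — the pronoun is free locally, so Principle B holds.
*Daniel₁* is an R-expression; *him₁* does not c-command it, and no other NP shares its index, so Principle C is satisfied.
All principles are respected.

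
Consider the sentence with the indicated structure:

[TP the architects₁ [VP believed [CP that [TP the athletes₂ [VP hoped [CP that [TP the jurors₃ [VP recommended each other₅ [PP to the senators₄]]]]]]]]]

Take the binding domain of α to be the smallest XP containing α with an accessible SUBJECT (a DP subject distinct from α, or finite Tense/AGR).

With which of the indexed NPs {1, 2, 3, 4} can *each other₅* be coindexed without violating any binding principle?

{3}

*each other* is an anaphor, so Principle A applies: it must be bound in its binding domain.
Binding domain of *each other₅*: the embedded TP, whose subject is the jurors₃.
*the architects₁* c-commands the anaphor but is outside its binding domain → cannot satisfy Principle A.
*the athletes₂* c-commands the anaphor but is outside its binding domain → cannot satisfy Principle A.
*the jurors₃* c-commands the anaphor within its binding domain → licit binder.
*the senators₄* does not c-command the anaphor → cannot bind it.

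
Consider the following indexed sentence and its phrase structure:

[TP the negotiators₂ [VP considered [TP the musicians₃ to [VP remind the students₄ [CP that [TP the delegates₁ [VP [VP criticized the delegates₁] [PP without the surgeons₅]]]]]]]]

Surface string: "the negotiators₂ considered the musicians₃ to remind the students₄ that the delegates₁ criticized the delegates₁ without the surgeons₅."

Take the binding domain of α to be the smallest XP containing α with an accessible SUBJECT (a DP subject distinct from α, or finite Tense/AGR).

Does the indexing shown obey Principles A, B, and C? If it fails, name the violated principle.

Principle C

The two coindexed NPs are *the delegates₁* (the lower occurrence) and *the delegates₁* (the higher occurrence).
*the delegates₁* (the lower occurrence) is an R-expression. Principle C requires it to be free everywhere.
*the delegates₁* (the higher occurrence) c-commands it and carries the same index.
The R-expression is bound → Principle C violation.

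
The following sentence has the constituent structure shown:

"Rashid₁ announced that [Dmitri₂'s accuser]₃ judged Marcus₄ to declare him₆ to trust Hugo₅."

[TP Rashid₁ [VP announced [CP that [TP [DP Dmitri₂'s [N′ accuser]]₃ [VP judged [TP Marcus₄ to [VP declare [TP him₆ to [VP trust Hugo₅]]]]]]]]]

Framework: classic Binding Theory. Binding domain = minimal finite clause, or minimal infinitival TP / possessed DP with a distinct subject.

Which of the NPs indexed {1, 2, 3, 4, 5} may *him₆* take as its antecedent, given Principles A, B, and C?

{1, 2, 3}

*him* is a pronoun, so Principle B applies: it must be free in its binding domain.
Binding domain of *him₆*: the embedded TP, whose subject is Marcus₄.
*Rashid₁* c-commands the pronoun but from outside its binding domain, and is not c-commanded by it → coindexation permitted.
*Dmitri₂* and the pronoun do not c-command one another → neither Principle B nor Principle C is at stake; coindexation permitted.
*[Dmitri₂'s accuser]₃* c-commands the pronoun but from outside its binding domain, and is not c-commanded by it → coindexation permitted.
*Marcus₄* c-commands the pronoun within its binding domain → coindexation would violate Principle B.
*Hugo₅*: the pronoun c-commands this R-expression → coindexation would violate Principle C on *Hugo₅*.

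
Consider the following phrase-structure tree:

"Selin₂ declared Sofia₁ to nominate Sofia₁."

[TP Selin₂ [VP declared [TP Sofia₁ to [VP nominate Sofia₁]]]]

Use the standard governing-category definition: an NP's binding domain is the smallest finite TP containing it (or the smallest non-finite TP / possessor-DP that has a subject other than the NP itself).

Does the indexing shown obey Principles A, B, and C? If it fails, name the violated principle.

The two coindexed NPs are *Sofia₁* (the higher occurrence) and *Sofia₁* (the lower occurrence).
*Sofia₁* (the lower occurrence) is an R-expression. Principle C requires it to be free everywhere.
*Sofia₁* (the higher occurrence) c-commands it and carries the same index.
The R-expression is bound → Principle C violation.

Principle C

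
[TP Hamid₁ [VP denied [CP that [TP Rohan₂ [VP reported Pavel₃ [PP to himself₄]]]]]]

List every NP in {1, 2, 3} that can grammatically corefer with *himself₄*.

{2, 3}

*himself* is an anaphor, so Principle A applies: it must be bound in its binding domain.
Binding domain of *himself₄*: the embedded TP, whose subject is Rohan₂.
*Hamid₁* c-commands the anaphor but is outside its binding domain → cannot satisfy Principle A.
*Rohan₂* c-commands the anaphor within its binding domain → licit binder.
*Pavel₃* c-commands the anaphor within its binding domain → licit binder.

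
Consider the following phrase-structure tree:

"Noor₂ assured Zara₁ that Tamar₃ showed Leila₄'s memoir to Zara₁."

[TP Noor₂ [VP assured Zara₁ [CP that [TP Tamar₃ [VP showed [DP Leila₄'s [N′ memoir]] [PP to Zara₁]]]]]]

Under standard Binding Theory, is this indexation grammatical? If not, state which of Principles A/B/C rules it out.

Principle C

The two coindexed NPs are *Zara₁* (the higher occurrence) and *Zara₁* (the lower occurrence).
*Zara₁* (the lower occurrence) is an R-expression. Principle C requires it to be free everywhere.
*Zara₁* (the higher occurrence) c-commands it and carries the same index.
The R-expression is bound → Principle C violation.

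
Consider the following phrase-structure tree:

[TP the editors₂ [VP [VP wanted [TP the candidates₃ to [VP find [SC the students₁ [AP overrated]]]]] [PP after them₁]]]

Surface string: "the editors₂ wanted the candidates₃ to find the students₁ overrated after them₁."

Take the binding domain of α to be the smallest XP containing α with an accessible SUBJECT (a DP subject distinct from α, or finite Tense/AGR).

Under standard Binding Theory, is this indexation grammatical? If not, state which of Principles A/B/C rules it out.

grammatical

The two coindexed NPs are *the students₁* and *them₁*.
*them₁* is a pronoun; its binding domain is the matrix TP, whose subject is the editors₂. Within that domain it is c-commanded only by *the editors₂*, which carries a different index — the pronoun is free locally, so Principle B holds.
*the students₁* is an R-expression; *them₁* does not c-command it, and no other NP shares its index, so Principle C is satisfied.
All principles are respected.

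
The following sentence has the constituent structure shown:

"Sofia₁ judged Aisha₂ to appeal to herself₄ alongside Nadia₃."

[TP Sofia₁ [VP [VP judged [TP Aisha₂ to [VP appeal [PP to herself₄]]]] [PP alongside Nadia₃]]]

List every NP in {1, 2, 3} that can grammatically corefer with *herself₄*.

*herself* is an anaphor, so Principle A applies: it must be bound in its binding domain.
Binding domain of *herself₄*: the embedded TP, whose subject is Aisha₂.
*Sofia₁* c-commands the anaphor but is outside its binding domain → cannot satisfy Principle A.
*Aisha₂* c-commands the anaphor within its binding domain → licit binder.
*Nadia₃* does not c-command the anaphor → cannot bind it.

{2}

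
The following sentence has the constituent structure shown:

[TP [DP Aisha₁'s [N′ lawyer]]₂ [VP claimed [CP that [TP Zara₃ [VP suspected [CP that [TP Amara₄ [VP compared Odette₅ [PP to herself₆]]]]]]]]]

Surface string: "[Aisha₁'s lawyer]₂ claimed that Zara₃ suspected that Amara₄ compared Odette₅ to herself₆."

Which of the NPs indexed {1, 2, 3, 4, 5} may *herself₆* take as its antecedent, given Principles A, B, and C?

{4, 5}

*herself* is an anaphor, so Principle A applies: it must be bound in its binding domain.
Binding domain of *herself₆*: the embedded TP, whose subject is Amara₄.
*Aisha₁* does not c-command the anaphor → cannot bind it.
*[Aisha₁'s lawyer]₂* c-commands the anaphor but is outside its binding domain → cannot satisfy Principle A.
*Zara₃* c-commands the anaphor but is outside its binding domain → cannot satisfy Principle A.
*Amara₄* c-commands the anaphor within its binding domain → licit binder.
*Odette₅* c-commands the anaphor within its binding domain → licit binder.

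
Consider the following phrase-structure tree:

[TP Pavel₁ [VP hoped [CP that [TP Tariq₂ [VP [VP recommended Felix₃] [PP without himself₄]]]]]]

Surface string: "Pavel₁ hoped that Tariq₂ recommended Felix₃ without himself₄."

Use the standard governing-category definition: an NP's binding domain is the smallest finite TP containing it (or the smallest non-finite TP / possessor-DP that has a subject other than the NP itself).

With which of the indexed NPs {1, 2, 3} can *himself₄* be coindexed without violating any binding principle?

*himself* is an anaphor, so Principle A applies: it must be bound in its binding domain.
Binding domain of *himself₄*: the embedded TP, whose subject is Tariq₂.
*Pavel₁* c-commands the anaphor but is outside its binding domain → cannot satisfy Principle A.
*Tariq₂* c-commands the anaphor within its binding domain → licit binder.
*Felix₃* does not c-command the anaphor → cannot bind it.

{2}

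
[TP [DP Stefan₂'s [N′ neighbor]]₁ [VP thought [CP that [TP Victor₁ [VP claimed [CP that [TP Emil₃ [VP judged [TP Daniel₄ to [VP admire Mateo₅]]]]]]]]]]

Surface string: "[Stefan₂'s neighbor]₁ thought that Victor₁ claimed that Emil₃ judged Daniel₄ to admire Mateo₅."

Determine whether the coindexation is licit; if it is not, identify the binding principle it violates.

Principle C

The two coindexed NPs are *[Stefan₂'s neighbor]₁* and *Victor₁*.
*Victor₁* is an R-expression. Principle C requires it to be free everywhere.
*[Stefan₂'s neighbor]₁* c-commands it and carries the same index.
The R-expression is bound → Principle C violation.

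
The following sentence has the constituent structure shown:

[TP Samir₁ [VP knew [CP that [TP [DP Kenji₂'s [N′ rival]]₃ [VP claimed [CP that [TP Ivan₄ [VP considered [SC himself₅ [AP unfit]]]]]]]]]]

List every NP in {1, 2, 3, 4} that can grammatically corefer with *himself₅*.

{4}

*himself* is an anaphor, so Principle A applies: it must be bound in its binding domain.
Binding domain of *himself₅*: the embedded TP, whose subject is Ivan₄.
*Samir₁* c-commands the anaphor but is outside its binding domain → cannot satisfy Principle A.
*Kenji₂* does not c-command the anaphor → cannot bind it.
*[Kenji₂'s rival]₃* c-commands the anaphor but is outside its binding domain → cannot satisfy Principle A.
*Ivan₄* c-commands the anaphor within its binding domain → licit binder.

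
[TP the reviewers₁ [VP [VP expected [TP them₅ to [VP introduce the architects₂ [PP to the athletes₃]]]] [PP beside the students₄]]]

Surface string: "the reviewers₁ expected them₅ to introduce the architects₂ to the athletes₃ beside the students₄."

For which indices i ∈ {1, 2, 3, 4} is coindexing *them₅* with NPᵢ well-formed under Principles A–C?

{4}

*them* is a pronoun, so Principle B applies: it must be free in its binding domain.
Binding domain of *them₅*: the matrix TP, whose subject is the reviewers₁.
*the reviewers₁* c-commands the pronoun within its binding domain → coindexation would violate Principle B.
*the architects₂*: the pronoun c-commands this R-expression → coindexation would violate Principle C on *the architects₂*.
*the athletes₃*: the pronoun c-commands this R-expression → coindexation would violate Principle C on *the athletes₃*.
*the students₄* and the pronoun do not c-command one another → neither Principle B nor Principle C is at stake; coindexation permitted.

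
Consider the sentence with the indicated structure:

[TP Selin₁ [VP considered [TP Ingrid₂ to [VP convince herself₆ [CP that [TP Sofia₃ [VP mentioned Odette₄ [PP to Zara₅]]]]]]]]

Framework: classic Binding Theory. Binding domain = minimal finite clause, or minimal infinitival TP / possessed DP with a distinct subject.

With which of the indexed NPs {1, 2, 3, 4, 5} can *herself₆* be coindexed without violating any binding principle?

*herself* is an anaphor, so Principle A applies: it must be bound in its binding domain.
Binding domain of *herself₆*: the embedded TP, whose subject is Ingrid₂.
*Selin₁* c-commands the anaphor but is outside its binding domain → cannot satisfy Principle A.
*Ingrid₂* c-commands the anaphor within its binding domain → licit binder.
*Sofia₃* does not c-command the anaphor → cannot bind it.
*Odette₄* does not c-command the anaphor → cannot bind it.
*Zara₅* does not c-command the anaphor → cannot bind it.

{2}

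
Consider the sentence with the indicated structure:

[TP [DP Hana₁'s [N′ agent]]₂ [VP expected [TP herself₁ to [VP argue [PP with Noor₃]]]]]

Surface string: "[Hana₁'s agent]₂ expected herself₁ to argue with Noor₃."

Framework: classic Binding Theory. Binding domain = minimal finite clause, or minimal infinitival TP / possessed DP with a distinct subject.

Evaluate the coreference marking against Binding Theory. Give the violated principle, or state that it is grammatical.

The two coindexed NPs are *Hana₁* and *herself₁*.
*herself₁* is an anaphor. Principle A requires it to be bound within its binding domain — the matrix TP, whose subject is [Hana₁'s agent]₂.
Within that domain it is c-commanded by *[Hana₁'s agent]₂*, which does not share its index.
*Hana₁* does not c-command the anaphor at all.
The anaphor is unbound in its domain → Principle A violation.

Principle A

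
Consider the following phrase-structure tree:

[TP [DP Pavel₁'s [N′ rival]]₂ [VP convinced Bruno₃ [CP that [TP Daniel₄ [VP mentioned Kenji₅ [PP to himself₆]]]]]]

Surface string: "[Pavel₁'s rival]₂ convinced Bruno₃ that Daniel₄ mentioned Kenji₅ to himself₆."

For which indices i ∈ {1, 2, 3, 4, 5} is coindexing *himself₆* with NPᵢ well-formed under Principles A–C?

*himself* is an anaphor, so Principle A applies: it must be bound in its binding domain.
Binding domain of *himself₆*: the embedded TP, whose subject is Daniel₄.
*Pavel₁* does not c-command the anaphor → cannot bind it.
*[Pavel₁'s rival]₂* c-commands the anaphor but is outside its binding domain → cannot satisfy Principle A.
*Bruno₃* c-commands the anaphor but is outside its binding domain → cannot satisfy Principle A.
*Daniel₄* c-commands the anaphor within its binding domain → licit binder.
*Kenji₅* c-commands the anaphor within its binding domain → licit binder.

{4, 5}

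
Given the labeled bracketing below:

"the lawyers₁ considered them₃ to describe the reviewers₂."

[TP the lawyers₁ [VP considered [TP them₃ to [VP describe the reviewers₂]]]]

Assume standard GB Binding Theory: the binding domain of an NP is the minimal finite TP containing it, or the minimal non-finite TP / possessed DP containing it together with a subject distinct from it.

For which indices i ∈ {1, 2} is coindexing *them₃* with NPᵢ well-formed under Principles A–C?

*them* is a pronoun, so Principle B applies: it must be free in its binding domain.
Binding domain of *them₃*: the matrix TP, whose subject is the lawyers₁.
*the lawyers₁* c-commands the pronoun within its binding domain → coindexation would violate Principle B.
*the reviewers₂*: the pronoun c-commands this R-expression → coindexation would violate Principle C on *the reviewers₂*.

none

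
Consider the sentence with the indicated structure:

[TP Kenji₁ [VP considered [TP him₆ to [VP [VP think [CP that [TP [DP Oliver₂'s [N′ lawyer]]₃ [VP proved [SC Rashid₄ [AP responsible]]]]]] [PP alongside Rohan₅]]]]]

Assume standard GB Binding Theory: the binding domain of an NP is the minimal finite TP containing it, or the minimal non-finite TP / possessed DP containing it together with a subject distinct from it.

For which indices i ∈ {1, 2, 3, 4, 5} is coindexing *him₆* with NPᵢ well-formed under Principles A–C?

none

*him* is a pronoun, so Principle B applies: it must be free in its binding domain.
Binding domain of *him₆*: the matrix TP, whose subject is Kenji₁.
*Kenji₁* c-commands the pronoun within its binding domain → coindexation would violate Principle B.
*Oliver₂*: the pronoun c-commands this R-expression → coindexation would violate Principle C on *Oliver₂*.
*[Oliver₂'s lawyer]₃*: the pronoun c-commands this R-expression → coindexation would violate Principle C on *[Oliver₂'s lawyer]₃*.
*Rashid₄*: the pronoun c-commands this R-expression → coindexation would violate Principle C on *Rashid₄*.
*Rohan₅*: the pronoun c-commands this R-expression → coindexation would violate Principle C on *Rohan₅*.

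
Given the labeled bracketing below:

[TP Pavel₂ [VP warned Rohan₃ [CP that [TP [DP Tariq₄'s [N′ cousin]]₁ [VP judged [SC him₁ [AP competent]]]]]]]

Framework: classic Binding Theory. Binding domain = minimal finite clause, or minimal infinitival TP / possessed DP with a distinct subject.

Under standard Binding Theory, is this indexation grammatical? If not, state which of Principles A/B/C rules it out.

The two coindexed NPs are *[Tariq₄'s cousin]₁* and *him₁*.
*him₁* is a pronoun. Its binding domain is the embedded TP, whose subject is [Tariq₄'s cousin]₁.
*[Tariq₄'s cousin]₁* c-commands it within that domain and carries the same index.
The pronoun is locally bound → Principle B violation.

Principle B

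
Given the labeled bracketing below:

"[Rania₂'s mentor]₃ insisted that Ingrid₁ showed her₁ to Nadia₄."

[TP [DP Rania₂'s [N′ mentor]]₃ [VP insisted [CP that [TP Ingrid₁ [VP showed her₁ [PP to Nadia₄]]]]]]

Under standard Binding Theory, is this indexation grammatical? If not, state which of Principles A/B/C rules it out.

Principle B

The two coindexed NPs are *Ingrid₁* and *her₁*.
*her₁* is a pronoun. Its binding domain is the embedded TP, whose subject is Ingrid₁.
*Ingrid₁* c-commands it within that domain and carries the same index.
The pronoun is locally bound → Principle B violation.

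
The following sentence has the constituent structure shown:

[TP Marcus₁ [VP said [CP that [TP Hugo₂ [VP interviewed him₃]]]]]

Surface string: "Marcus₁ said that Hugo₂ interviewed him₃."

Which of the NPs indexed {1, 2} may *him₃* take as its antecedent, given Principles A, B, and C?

*him* is a pronoun, so Principle B applies: it must be free in its binding domain.
Binding domain of *him₃*: the embedded TP, whose subject is Hugo₂.
*Marcus₁* c-commands the pronoun but from outside its binding domain, and is not c-commanded by it → coindexation permitted.
*Hugo₂* c-commands the pronoun within its binding domain → coindexation would violate Principle B.

{1}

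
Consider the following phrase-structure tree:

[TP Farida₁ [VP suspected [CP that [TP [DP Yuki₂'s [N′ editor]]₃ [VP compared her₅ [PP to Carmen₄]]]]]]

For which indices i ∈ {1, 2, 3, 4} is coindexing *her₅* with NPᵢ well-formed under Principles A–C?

{1, 2}

*her* is a pronoun, so Principle B applies: it must be free in its binding domain.
Binding domain of *her₅*: the embedded TP, whose subject is [Yuki₂'s editor]₃.
*Farida₁* c-commands the pronoun but from outside its binding domain, and is not c-commanded by it → coindexation permitted.
*Yuki₂* and the pronoun do not c-command one another → neither Principle B nor Principle C is at stake; coindexation permitted.
*[Yuki₂'s editor]₃* c-commands the pronoun within its binding domain → coindexation would violate Principle B.
*Carmen₄*: the pronoun c-commands this R-expression → coindexation would violate Principle C on *Carmen₄*.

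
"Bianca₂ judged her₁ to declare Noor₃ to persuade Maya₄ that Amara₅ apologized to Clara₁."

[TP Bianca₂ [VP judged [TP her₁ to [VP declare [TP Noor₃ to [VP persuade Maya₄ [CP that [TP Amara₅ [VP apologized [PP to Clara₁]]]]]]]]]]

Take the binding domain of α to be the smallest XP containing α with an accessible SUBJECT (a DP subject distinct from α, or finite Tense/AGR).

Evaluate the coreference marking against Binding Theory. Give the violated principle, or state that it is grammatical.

The two coindexed NPs are *her₁* and *Clara₁*.
*Clara₁* is an R-expression. Principle C requires it to be free everywhere.
*her₁* c-commands it and carries the same index.
The R-expression is bound → Principle C violation.

Principle C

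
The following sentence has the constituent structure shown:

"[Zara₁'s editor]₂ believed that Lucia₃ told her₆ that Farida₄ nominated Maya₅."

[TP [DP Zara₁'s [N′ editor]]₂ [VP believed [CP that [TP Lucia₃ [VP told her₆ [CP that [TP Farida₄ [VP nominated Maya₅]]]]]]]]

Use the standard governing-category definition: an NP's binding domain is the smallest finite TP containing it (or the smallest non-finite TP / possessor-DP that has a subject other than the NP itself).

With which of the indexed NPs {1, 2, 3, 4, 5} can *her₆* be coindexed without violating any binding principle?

*her* is a pronoun, so Principle B applies: it must be free in its binding domain.
Binding domain of *her₆*: the embedded TP, whose subject is Lucia₃.
*Zara₁* and the pronoun do not c-command one another → neither Principle B nor Principle C is at stake; coindexation permitted.
*[Zara₁'s editor]₂* c-commands the pronoun but from outside its binding domain, and is not c-commanded by it → coindexation permitted.
*Lucia₃* c-commands the pronoun within its binding domain → coindexation would violate Principle B.
*Farida₄*: the pronoun c-commands this R-expression → coindexation would violate Principle C on *Farida₄*.
*Maya₅*: the pronoun c-commands this R-expression → coindexation would violate Principle C on *Maya₅*.

{1, 2}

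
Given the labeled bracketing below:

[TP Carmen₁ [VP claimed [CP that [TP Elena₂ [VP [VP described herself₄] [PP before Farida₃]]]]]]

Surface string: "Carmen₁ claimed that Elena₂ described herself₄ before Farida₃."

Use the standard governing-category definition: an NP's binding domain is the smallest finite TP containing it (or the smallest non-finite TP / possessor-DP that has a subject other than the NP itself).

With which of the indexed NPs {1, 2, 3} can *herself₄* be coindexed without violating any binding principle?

*herself* is an anaphor, so Principle A applies: it must be bound in its binding domain.
Binding domain of *herself₄*: the embedded TP, whose subject is Elena₂.
*Carmen₁* c-commands the anaphor but is outside its binding domain → cannot satisfy Principle A.
*Elena₂* c-commands the anaphor within its binding domain → licit binder.
*Farida₃* does not c-command the anaphor → cannot bind it.

{2}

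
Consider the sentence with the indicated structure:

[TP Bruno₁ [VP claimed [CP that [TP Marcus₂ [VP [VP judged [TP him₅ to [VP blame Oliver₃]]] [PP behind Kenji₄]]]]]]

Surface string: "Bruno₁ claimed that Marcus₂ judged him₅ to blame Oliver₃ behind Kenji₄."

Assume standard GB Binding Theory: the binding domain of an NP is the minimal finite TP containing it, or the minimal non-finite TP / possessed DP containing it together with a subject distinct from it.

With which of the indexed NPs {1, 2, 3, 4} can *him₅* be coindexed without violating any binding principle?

{1, 4}

*him* is a pronoun, so Principle B applies: it must be free in its binding domain.
Binding domain of *him₅*: the embedded TP, whose subject is Marcus₂.
*Bruno₁* c-commands the pronoun but from outside its binding domain, and is not c-commanded by it → coindexation permitted.
*Marcus₂* c-commands the pronoun within its binding domain → coindexation would violate Principle B.
*Oliver₃*: the pronoun c-commands this R-expression → coindexation would violate Principle C on *Oliver₃*.
*Kenji₄* and the pronoun do not c-command one another → neither Principle B nor Principle C is at stake; coindexation permitted.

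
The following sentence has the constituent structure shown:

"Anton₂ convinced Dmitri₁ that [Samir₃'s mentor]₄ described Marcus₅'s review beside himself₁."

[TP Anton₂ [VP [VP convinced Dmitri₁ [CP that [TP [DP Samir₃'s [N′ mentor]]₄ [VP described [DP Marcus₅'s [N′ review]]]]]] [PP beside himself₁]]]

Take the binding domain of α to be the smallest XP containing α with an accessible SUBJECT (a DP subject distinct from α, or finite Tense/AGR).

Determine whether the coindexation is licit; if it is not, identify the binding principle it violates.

The two coindexed NPs are *Dmitri₁* and *himself₁*.
*himself₁* is an anaphor. Principle A requires it to be bound within its binding domain — the matrix TP, whose subject is Anton₂.
Within that domain it is c-commanded by *Anton₂*, which does not share its index.
*Dmitri₁* does not c-command the anaphor at all.
The anaphor is unbound in its domain → Principle A violation.

Principle A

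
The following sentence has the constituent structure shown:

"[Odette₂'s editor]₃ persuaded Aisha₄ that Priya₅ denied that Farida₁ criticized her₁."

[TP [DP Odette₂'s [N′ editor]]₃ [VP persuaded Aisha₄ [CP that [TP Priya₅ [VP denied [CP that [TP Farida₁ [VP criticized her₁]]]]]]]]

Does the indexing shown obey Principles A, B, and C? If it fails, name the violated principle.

Principle B

The two coindexed NPs are *Farida₁* and *her₁*.
*her₁* is a pronoun. Its binding domain is the embedded TP, whose subject is Farida₁.
*Farida₁* c-commands it within that domain and carries the same index.
The pronoun is locally bound → Principle B violation.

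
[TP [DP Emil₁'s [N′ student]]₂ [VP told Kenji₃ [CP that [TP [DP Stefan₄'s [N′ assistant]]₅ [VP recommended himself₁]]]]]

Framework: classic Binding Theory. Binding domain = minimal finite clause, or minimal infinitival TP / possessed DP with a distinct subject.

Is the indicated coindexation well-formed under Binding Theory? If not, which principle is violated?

The two coindexed NPs are *Emil₁* and *himself₁*.
*himself₁* is an anaphor. Principle A requires it to be bound within its binding domain — the embedded TP, whose subject is [Stefan₄'s assistant]₅.
Within that domain it is c-commanded by *[Stefan₄'s assistant]₅*, which does not share its index.
*Emil₁* does not c-command the anaphor at all.
The anaphor is unbound in its domain → Principle A violation.

Principle A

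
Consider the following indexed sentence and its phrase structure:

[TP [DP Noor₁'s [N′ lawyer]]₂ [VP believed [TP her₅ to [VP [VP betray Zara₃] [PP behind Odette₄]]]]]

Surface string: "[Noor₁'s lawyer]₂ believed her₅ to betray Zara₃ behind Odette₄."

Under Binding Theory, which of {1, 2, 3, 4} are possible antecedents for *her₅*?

{1}

*her* is a pronoun, so Principle B applies: it must be free in its binding domain.
Binding domain of *her₅*: the matrix TP, whose subject is [Noor₁'s lawyer]₂.
*Noor₁* and the pronoun do not c-command one another → neither Principle B nor Principle C is at stake; coindexation permitted.
*[Noor₁'s lawyer]₂* c-commands the pronoun within its binding domain → coindexation would violate Principle B.
*Zara₃*: the pronoun c-commands this R-expression → coindexation would violate Principle C on *Zara₃*.
*Odette₄*: the pronoun c-commands this R-expression → coindexation would violate Principle C on *Odette₄*.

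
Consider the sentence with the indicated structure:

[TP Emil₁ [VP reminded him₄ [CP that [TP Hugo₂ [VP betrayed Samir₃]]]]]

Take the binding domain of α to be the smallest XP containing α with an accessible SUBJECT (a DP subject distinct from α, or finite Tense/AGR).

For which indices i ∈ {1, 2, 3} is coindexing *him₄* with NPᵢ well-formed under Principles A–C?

none

*him* is a pronoun, so Principle B applies: it must be free in its binding domain.
Binding domain of *him₄*: the matrix TP, whose subject is Emil₁.
*Emil₁* c-commands the pronoun within its binding domain → coindexation would violate Principle B.
*Hugo₂*: the pronoun c-commands this R-expression → coindexation would violate Principle C on *Hugo₂*.
*Samir₃*: the pronoun c-commands this R-expression → coindexation would violate Principle C on *Samir₃*.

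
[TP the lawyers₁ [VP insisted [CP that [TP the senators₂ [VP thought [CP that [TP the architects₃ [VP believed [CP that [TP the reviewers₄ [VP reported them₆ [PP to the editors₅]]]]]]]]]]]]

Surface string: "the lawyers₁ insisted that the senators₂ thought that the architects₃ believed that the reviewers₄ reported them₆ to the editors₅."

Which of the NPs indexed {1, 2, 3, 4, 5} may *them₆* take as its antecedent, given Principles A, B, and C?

*them* is a pronoun, so Principle B applies: it must be free in its binding domain.
Binding domain of *them₆*: the embedded TP, whose subject is the reviewers₄.
*the lawyers₁* c-commands the pronoun but from outside its binding domain, and is not c-commanded by it → coindexation permitted.
*the senators₂* c-commands the pronoun but from outside its binding domain, and is not c-commanded by it → coindexation permitted.
*the architects₃* c-commands the pronoun but from outside its binding domain, and is not c-commanded by it → coindexation permitted.
*the reviewers₄* c-commands the pronoun within its binding domain → coindexation would violate Principle B.
*the editors₅*: the pronoun c-commands this R-expression → coindexation would violate Principle C on *the editors₅*.

{1, 2, 3}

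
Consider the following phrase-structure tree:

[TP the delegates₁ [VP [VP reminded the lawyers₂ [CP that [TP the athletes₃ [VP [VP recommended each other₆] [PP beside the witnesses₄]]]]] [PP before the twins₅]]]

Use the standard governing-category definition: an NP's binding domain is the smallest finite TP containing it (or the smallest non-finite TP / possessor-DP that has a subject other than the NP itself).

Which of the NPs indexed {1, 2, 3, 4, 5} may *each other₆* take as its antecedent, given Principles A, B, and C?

*each other* is an anaphor, so Principle A applies: it must be bound in its binding domain.
Binding domain of *each other₆*: the embedded TP, whose subject is the athletes₃.
*the delegates₁* c-commands the anaphor but is outside its binding domain → cannot satisfy Principle A.
*the lawyers₂* c-commands the anaphor but is outside its binding domain → cannot satisfy Principle A.
*the athletes₃* c-commands the anaphor within its binding domain → licit binder.
*the witnesses₄* does not c-command the anaphor → cannot bind it.
*the twins₅* does not c-command the anaphor → cannot bind it.

{3}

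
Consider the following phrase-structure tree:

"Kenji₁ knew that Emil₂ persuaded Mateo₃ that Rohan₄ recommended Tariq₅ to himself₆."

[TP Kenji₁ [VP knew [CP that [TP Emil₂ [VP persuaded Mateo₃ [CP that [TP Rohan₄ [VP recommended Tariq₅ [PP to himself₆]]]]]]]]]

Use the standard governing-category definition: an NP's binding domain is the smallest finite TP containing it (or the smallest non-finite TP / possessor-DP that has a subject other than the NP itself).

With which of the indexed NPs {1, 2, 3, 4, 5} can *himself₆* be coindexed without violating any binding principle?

*himself* is an anaphor, so Principle A applies: it must be bound in its binding domain.
Binding domain of *himself₆*: the embedded TP, whose subject is Rohan₄.
*Kenji₁* c-commands the anaphor but is outside its binding domain → cannot satisfy Principle A.
*Emil₂* c-commands the anaphor but is outside its binding domain → cannot satisfy Principle A.
*Mateo₃* c-commands the anaphor but is outside its binding domain → cannot satisfy Principle A.
*Rohan₄* c-commands the anaphor within its binding domain → licit binder.
*Tariq₅* c-commands the anaphor within its binding domain → licit binder.

{4, 5}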